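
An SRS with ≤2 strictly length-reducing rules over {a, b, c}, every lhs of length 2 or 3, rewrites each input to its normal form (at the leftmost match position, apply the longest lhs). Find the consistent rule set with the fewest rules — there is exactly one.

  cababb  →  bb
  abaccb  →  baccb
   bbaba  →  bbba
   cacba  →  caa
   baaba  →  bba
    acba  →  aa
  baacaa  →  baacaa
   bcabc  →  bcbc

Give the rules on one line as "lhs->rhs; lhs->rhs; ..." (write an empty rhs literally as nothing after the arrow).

  | cababb => cbabb => abb => bb
  | abaccb => baccb
  | bbaba => bbba
  | cacba => caa

ab->b; cba->a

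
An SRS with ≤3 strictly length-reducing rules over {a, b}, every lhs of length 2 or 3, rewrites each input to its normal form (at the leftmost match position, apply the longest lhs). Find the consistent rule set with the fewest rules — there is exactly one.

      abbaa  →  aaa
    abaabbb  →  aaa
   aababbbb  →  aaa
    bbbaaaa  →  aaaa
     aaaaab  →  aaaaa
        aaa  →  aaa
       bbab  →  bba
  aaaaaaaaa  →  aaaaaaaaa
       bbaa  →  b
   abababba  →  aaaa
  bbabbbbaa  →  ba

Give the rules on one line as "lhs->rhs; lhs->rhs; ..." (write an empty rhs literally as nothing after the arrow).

ab->a; baa->; bbb->

  | abbaa => abaa => aaa
  | abaabbb => aaabbb => aaabb => aaab => aaa
  | aababbbb => aaabbbb => aaabbb => aaabb => aaab => aaa
  | bbbaaaa => aaaa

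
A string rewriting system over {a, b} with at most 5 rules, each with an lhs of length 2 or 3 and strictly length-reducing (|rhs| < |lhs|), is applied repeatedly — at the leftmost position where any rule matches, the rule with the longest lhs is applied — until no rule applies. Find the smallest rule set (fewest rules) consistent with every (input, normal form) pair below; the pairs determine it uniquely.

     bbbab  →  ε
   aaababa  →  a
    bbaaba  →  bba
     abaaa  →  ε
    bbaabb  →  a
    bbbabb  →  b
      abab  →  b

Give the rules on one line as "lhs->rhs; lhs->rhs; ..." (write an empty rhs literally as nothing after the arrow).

  | bbbab => aab => ε
  | aaababa => aaba => a
  | bbaaba => bba
  | abaaa => abaa => aba => ab => ε

aab->; ab->; aba->ab; bbb->a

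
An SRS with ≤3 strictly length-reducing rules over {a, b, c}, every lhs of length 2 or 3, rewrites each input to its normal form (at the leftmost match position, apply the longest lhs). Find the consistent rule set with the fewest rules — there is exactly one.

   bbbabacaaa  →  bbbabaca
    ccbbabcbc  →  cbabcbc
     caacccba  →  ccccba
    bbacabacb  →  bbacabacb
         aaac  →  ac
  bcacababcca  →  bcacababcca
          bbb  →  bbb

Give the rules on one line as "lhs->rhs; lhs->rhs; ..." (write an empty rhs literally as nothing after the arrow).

  | bbbabacaaa => bbbabaca
  | ccbbabcbc => cbabcbc
  | caacccba => ccccba
  | bbacabacb

aa->; cbb->b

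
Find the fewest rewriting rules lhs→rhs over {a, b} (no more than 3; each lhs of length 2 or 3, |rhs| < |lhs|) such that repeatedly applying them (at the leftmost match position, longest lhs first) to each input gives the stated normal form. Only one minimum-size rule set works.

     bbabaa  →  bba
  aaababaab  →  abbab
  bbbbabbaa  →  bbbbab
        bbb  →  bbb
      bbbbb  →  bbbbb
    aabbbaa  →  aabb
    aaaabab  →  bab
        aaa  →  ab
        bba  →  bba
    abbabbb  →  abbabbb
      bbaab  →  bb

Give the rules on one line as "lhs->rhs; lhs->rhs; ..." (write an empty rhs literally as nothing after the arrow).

aaa->ab; aba->; baa->

  | bbabaa => bba
  | aaababaab => abbabaab => abbab
  | bbbbabbaa => bbbbab
  | bbb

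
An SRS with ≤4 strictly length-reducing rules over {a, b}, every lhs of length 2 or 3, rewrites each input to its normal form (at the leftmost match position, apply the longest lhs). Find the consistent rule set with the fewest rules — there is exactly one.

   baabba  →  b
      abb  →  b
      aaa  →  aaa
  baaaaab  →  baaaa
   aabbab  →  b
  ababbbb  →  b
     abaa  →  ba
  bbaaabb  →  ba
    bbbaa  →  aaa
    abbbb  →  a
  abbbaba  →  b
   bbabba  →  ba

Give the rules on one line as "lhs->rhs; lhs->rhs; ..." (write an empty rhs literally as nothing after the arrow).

ab->; aba->b; bb->b; bbb->a

  | baabba => baba => bb => b
  | abb => b
  | aaa
  | baaaaab => baaaa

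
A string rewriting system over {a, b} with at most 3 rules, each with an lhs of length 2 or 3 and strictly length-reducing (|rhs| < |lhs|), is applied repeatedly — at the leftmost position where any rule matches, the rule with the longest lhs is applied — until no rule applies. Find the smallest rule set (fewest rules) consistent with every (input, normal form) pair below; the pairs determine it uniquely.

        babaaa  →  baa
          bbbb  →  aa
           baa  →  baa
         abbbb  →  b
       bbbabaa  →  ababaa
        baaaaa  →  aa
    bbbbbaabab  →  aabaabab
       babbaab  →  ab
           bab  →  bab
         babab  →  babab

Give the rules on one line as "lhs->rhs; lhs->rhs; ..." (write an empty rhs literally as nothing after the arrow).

  | babaaa => babb => baa
  | bbbb => abb => aa
  | baa
  | abbbb => aabb => aaa => b

aaa->b; bb->a; bba->a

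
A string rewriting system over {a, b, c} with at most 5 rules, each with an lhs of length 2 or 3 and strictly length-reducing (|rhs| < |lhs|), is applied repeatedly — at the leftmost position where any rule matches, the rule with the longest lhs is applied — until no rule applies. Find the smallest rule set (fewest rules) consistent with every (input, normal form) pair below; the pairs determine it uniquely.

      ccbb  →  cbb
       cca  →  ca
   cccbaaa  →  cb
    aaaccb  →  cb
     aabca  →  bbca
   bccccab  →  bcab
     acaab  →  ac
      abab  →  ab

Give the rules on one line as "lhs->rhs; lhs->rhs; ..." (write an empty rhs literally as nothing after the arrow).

  | ccbb => cbb
  | cca => ca
  | cccbaaa => ccbaaa => cbaaa => caa => cb
  | aaaccb => baccb => ccb => cb

aa->b; acb->ac; ba->; cc->c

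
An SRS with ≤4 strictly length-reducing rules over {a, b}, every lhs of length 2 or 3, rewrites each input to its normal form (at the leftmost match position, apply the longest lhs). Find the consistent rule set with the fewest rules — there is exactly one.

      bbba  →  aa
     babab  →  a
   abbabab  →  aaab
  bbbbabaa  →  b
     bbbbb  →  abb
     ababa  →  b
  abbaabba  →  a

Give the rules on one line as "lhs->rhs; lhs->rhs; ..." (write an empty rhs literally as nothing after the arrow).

aba->; ba->b; bbb->a

  | bbba => aa
  | babab => bbab => bbb => a
  | abbabab => abbbab => aaab
  | bbbbabaa => ababaa => baa => ba => b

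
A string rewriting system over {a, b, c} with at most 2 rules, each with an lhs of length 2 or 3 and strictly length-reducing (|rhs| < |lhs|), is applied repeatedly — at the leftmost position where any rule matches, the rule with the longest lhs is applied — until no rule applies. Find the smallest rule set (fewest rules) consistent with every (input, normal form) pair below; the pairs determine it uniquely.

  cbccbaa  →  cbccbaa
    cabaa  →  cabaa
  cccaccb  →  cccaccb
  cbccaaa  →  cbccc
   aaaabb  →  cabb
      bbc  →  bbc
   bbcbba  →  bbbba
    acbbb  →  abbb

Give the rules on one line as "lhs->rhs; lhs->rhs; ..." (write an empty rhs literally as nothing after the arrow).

aaa->c; cbb->bb

  | cbccbaa
  | cabaa
  | cccaccb
  | cbccaaa => cbccc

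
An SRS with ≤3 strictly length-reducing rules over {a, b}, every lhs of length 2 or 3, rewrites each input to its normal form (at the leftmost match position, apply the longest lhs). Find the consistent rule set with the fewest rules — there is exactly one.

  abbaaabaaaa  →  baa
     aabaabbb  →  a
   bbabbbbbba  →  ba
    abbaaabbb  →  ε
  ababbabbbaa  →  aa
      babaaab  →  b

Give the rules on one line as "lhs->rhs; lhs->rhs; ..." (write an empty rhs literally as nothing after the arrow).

  | abbaaabaaaa => baaabaaaa => babaaaa => baaaa => baa
  | aabaabbb => aaabbb => abbb => bb => a
  | bbabbbbbba => aabbbbbba => abbbbba => bbbba => abba => ba
  | abbaaabbb => baaabbb => babbb => bbb => ab => ε

aaa->a; ab->; bb->a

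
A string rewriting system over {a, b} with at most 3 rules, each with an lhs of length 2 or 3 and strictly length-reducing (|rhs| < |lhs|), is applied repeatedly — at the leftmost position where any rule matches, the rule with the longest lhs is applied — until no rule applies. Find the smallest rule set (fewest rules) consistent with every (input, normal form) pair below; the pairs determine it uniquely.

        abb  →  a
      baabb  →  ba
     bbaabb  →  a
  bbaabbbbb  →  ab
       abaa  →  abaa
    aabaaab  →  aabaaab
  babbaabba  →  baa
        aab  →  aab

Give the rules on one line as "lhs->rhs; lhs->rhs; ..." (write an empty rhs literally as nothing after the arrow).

abb->bb; bab->ba; bb->a

  | abb => bb => a
  | baabb => babb => bab => ba
  | bbaabb => aaabb => aabb => abb => bb => a
  | bbaabbbbb => aaabbbbb => aabbbbb => abbbbb => bbbbb => abbb => bbb => ab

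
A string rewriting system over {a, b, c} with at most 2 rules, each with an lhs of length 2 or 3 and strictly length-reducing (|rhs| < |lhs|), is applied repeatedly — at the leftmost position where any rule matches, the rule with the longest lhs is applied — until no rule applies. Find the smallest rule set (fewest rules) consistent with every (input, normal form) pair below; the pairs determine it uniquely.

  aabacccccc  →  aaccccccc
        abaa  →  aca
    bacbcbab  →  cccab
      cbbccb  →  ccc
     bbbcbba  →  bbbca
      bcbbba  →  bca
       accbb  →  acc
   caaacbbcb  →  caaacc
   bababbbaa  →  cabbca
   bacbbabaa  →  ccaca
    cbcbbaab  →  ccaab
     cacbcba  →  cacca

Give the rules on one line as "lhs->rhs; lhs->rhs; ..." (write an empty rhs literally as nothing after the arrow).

  | aabacccccc => aaccccccc
  | abaa => aca
  | bacbcbab => ccbcbab => cccbab => cccab
  | cbbccb => cbccb => cccb => ccc

ba->c; cb->c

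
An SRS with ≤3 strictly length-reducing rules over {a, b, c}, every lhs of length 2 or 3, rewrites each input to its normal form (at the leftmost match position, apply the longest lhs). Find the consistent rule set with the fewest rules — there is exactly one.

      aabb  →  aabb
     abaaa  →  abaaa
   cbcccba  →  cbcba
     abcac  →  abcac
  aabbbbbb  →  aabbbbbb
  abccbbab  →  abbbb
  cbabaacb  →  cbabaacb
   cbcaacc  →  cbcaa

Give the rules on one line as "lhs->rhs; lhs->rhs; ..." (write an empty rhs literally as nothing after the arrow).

bba->bb; cc->

  | aabb
  | abaaa
  | cbcccba => cbcba
  | abcac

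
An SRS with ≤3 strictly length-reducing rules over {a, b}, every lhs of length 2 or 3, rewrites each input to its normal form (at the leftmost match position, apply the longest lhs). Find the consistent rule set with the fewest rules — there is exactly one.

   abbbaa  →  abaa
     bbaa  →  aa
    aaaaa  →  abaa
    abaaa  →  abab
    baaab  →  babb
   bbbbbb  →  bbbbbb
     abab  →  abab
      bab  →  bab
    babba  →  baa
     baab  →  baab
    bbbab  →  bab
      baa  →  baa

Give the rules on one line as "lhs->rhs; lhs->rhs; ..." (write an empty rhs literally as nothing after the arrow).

aaa->ab; bba->a

  | abbbaa => abaa
  | bbaa => aa
  | aaaaa => abaa
  | abaaa => abab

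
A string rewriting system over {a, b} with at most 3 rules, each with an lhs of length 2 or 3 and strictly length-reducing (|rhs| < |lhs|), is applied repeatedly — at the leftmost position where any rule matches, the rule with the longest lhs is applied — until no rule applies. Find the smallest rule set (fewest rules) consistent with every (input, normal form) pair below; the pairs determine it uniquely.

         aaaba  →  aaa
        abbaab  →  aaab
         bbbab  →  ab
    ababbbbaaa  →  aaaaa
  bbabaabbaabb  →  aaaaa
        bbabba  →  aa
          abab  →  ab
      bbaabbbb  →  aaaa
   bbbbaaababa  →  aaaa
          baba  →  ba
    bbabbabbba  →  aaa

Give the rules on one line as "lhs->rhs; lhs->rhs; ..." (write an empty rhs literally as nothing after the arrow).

aba->a; bb->a; bba->a

  | aaaba => aaa
  | abbaab => aaab
  | bbbab => abab => ab
  | ababbbbaaa => abbbbaaa => aabbaaa => aaaaa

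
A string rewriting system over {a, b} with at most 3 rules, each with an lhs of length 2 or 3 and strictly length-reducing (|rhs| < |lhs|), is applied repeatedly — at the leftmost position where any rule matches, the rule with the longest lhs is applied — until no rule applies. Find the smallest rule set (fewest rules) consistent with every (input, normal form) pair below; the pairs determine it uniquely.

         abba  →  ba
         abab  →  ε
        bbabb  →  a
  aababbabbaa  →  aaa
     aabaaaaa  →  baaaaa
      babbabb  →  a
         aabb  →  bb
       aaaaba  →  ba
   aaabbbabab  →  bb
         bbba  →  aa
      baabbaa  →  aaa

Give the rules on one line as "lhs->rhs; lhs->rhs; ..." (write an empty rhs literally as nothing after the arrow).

  | abba => ba
  | abab => ab => ε
  | bbabb => bbb => a
  | aababbabbaa => babbabbaa => bbabbaa => bbbaa => aaa

aab->b; ab->; bbb->a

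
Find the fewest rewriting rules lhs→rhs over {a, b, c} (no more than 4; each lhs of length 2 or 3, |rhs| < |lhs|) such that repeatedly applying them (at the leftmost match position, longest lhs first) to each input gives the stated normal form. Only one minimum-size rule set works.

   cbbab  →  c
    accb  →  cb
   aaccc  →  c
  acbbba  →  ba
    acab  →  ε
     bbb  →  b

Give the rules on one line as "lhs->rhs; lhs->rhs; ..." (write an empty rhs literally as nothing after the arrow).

  | cbbab => cab => c
  | accb => cb
  | aaccc => acc => c
  | acbbba => bbba => ba

ab->; ac->; bb->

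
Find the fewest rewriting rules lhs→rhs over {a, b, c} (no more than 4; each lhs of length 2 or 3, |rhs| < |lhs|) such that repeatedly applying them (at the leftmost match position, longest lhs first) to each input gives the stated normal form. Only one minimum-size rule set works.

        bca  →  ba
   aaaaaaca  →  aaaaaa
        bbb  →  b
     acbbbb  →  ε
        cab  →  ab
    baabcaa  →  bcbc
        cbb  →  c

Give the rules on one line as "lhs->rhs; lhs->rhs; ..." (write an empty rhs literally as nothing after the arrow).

ac->; baa->bc; bb->; ca->a

  | bca => ba
  | aaaaaaca => aaaaaa
  | bbb => b
  | acbbbb => bbbb => bb => ε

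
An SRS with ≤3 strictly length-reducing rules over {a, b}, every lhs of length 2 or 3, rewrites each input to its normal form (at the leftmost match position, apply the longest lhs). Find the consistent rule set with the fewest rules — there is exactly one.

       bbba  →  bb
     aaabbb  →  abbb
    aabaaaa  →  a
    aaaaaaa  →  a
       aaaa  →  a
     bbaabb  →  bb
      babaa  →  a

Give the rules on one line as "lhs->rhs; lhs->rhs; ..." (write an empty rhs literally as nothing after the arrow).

aa->a; ba->

  | bbba => bb
  | aaabbb => aabbb => abbb
  | aabaaaa => abaaaa => aaaa => aaa => aa => a
  | aaaaaaa => aaaaaa => aaaaa => aaaa => aaa => aa => a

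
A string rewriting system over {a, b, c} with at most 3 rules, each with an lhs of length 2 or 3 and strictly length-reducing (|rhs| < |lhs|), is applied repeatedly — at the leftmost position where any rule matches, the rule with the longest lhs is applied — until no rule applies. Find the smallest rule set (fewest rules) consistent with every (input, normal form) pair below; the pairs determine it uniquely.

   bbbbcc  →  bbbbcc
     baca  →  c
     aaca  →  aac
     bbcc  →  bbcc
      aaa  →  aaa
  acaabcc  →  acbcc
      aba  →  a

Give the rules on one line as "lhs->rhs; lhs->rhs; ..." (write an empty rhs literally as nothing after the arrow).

  | bbbbcc
  | baca => ca => c
  | aaca => aac
  | bbcc

ba->; ca->c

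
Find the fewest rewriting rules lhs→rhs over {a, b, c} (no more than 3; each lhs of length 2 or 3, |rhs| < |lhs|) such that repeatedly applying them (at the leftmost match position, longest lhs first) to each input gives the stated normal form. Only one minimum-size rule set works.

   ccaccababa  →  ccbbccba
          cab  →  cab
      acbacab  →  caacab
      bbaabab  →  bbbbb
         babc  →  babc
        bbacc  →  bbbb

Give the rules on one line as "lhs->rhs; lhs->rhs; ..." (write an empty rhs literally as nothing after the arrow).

  | ccaccababa => ccbbababa => ccbbccba
  | cab
  | acbacab => caacab
  | bbaabab => bbaccb => bbbbb

aba->cc; acb->ca; acc->bb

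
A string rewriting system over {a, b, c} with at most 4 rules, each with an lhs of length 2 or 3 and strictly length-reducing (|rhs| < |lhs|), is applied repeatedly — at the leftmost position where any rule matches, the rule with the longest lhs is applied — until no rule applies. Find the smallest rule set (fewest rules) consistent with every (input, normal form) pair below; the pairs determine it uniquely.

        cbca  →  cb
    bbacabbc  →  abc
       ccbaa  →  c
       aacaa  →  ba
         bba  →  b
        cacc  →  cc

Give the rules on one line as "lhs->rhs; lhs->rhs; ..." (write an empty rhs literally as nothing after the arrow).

aa->b; bb->a; ca->

  | cbca => cb
  | bbacabbc => aacabbc => bcabbc => bbbc => abc
  | ccbaa => ccbb => cca => c
  | aacaa => bcaa => ba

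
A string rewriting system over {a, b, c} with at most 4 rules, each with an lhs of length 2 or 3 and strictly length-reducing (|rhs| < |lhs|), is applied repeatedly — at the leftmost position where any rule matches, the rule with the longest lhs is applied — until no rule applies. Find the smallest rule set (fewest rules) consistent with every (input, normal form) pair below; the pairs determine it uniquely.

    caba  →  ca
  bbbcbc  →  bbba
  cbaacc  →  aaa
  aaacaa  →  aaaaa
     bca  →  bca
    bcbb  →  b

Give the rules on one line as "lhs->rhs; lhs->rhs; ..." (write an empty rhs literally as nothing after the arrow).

ab->; ac->a; cb->a

  | caba => ca
  | bbbcbc => bbbac => bbba
  | cbaacc => aaacc => aaac => aaa
  | aaacaa => aaaaa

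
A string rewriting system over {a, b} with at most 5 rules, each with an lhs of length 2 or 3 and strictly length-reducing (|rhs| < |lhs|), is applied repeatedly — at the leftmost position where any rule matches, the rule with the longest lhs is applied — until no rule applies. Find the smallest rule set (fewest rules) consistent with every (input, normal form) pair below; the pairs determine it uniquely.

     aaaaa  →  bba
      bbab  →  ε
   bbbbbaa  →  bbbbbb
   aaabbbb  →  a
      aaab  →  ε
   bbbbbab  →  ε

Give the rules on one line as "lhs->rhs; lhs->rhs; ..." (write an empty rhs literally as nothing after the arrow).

aa->b; ab->; abb->a; bab->ab

  | aaaaa => baaa => bba
  | bbab => bab => ab => ε
  | bbbbbaa => bbbbbb
  | aaabbbb => babbbb => abbbb => abb => a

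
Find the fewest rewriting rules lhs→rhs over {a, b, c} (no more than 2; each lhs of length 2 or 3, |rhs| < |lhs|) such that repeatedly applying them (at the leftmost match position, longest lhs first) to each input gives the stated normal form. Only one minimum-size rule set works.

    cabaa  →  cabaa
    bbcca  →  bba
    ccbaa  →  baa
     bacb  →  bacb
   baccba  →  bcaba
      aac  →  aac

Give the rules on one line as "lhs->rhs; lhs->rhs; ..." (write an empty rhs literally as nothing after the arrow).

  | cabaa
  | bbcca => bba
  | ccbaa => baa
  | bacb

acc->ca; cc->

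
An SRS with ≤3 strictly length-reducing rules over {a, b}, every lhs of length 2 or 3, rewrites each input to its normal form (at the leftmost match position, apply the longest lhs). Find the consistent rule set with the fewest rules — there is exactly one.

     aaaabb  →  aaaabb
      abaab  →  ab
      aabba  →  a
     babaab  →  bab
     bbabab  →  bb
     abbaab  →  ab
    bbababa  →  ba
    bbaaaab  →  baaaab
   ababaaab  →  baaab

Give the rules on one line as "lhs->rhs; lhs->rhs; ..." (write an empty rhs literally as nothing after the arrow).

  | aaaabb
  | abaab => ab
  | aabba => aaba => a
  | babaab => bab

aba->; bba->ba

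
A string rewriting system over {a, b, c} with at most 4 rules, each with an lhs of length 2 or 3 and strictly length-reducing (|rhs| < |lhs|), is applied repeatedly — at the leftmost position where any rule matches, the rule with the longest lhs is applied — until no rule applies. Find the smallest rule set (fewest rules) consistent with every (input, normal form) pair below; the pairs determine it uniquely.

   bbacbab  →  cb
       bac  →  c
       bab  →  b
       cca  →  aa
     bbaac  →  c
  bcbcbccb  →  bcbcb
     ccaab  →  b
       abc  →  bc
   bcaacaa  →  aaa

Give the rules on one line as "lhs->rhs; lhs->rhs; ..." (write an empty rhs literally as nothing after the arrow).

ab->b; ac->c; ba->a; cc->a

  | bbacbab => bacbab => acbab => cbab => cab => cb
  | bac => ac => c
  | bab => ab => b
  | cca => aa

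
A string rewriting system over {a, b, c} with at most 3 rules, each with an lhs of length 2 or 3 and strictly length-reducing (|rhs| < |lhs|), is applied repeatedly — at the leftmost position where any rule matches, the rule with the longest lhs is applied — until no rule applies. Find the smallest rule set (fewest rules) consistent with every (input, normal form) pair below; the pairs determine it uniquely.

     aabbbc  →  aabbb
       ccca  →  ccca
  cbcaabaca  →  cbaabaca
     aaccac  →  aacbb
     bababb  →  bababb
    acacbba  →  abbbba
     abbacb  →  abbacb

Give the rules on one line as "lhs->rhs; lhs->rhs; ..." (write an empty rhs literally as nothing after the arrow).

  | aabbbc => aabbb
  | ccca
  | cbcaabaca => cbaabaca
  | aaccac => aacbb

bc->b; cac->bb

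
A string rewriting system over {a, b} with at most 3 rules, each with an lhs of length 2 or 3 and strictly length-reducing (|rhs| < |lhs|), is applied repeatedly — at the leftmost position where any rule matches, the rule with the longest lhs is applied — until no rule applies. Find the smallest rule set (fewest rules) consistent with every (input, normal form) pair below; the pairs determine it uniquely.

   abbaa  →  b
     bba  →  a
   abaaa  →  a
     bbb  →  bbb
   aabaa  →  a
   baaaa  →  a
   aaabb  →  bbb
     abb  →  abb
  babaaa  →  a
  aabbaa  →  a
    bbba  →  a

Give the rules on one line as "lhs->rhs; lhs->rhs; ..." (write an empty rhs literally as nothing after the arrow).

  | abbaa => abaa => aaa => b
  | bba => ba => a
  | abaaa => aaaa => ba => a
  | bbb

aaa->b; ba->a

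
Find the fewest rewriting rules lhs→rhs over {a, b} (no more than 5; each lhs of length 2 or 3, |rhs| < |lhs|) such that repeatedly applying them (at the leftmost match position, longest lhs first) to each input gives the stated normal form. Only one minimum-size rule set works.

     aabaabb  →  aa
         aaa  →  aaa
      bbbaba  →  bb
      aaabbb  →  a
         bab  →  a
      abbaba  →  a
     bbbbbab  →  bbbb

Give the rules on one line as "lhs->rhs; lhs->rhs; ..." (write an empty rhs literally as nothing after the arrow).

  | aabaabb => aaabb => aa
  | aaa
  | bbbaba => bbaa => bba => bb
  | aaabbb => aab => a

ab->; abb->; ba->b; bab->a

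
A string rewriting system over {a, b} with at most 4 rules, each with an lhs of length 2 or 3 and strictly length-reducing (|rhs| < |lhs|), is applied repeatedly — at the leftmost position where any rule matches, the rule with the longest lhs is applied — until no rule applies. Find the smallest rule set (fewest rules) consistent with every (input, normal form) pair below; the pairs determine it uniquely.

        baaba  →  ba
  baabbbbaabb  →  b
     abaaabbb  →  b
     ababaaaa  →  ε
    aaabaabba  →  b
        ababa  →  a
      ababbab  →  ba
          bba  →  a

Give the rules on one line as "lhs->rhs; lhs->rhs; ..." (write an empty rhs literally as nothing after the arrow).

  | baaba => bbba => ba
  | baabbbbaabb => bbbbbbaabb => bbbbaabb => bbaabb => aabb => bbb => b
  | abaaabbb => aaaabbb => baabbb => bbbbb => bbb => b
  | ababaaaa => aabaaaa => bbaaaa => aaaa => baa => bb => ε

aa->b; ab->a; bb->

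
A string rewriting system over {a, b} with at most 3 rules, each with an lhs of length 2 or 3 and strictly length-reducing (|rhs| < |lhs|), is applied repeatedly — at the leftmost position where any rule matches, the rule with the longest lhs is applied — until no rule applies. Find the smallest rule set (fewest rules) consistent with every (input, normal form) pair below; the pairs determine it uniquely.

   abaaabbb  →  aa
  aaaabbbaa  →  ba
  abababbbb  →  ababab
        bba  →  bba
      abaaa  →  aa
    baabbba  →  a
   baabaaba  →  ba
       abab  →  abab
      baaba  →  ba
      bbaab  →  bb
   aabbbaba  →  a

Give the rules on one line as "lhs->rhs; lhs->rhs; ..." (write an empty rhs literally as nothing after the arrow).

aaa->bb; baa->; bbb->

  | abaaabbb => aabbb => aa
  | aaaabbbaa => bbabbbaa => bbaaa => ba
  | abababbbb => ababab
  | bba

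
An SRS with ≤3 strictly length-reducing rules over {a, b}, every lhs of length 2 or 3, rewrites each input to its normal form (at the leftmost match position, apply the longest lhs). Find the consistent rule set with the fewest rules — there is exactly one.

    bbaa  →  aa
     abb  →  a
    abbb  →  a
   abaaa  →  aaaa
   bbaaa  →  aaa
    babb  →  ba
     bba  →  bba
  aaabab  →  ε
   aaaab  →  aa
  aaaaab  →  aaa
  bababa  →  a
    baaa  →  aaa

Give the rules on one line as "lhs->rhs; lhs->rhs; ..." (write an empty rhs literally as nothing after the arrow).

aab->; ab->a; baa->aa

  | bbaa => baa => aa
  | abb => ab => a
  | abbb => abb => ab => a
  | abaaa => aaaa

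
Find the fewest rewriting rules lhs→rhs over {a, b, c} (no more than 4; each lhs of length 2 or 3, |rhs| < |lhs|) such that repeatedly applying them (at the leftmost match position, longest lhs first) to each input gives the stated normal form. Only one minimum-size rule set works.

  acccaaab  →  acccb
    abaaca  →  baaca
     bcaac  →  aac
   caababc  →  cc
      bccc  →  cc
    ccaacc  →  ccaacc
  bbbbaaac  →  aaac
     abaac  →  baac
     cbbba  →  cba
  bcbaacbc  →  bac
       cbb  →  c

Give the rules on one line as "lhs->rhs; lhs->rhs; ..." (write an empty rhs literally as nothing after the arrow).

ab->b; acb->; bb->; bc->

  | acccaaab => acccaab => acccab => acccb
  | abaaca => baaca
  | bcaac => aac
  | caababc => cababc => cbabc => cbbc => cc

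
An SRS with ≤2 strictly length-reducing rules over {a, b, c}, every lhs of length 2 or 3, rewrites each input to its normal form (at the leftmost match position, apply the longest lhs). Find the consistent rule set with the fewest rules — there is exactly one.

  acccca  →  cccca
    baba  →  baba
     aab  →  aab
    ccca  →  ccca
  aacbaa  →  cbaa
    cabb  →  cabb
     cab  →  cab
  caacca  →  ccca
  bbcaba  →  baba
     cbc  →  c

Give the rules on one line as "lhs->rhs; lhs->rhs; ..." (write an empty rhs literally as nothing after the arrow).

  | acccca => cccca
  | baba
  | aab
  | ccca

ac->c; bc->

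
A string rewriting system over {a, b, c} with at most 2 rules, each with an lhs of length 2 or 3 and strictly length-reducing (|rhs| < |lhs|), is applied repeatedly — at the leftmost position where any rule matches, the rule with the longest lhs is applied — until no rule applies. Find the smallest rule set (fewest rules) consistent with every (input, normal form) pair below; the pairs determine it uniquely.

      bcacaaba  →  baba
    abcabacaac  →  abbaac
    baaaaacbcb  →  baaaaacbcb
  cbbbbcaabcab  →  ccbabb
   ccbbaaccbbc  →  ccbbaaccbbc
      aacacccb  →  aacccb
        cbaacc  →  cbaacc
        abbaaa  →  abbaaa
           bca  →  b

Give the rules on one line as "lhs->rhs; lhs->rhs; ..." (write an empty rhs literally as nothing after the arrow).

bbb->c; ca->

  | bcacaaba => bcaaba => baba
  | abcabacaac => abbacaac => abbaac
  | baaaaacbcb
  | cbbbbcaabcab => ccbcaabcab => ccbabcab => ccbabb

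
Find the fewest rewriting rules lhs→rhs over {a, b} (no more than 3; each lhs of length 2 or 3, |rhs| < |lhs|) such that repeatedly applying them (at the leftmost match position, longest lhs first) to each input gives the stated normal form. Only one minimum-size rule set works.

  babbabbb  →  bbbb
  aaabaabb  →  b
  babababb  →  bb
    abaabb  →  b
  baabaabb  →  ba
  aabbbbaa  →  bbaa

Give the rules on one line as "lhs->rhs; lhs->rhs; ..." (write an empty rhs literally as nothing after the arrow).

aaa->a; ab->a; abb->b

  | babbabbb => bbabbb => bbbb
  | aaabaabb => abaabb => aaabb => abb => b
  | babababb => baababb => baaabb => babb => bb
  | abaabb => aaabb => abb => b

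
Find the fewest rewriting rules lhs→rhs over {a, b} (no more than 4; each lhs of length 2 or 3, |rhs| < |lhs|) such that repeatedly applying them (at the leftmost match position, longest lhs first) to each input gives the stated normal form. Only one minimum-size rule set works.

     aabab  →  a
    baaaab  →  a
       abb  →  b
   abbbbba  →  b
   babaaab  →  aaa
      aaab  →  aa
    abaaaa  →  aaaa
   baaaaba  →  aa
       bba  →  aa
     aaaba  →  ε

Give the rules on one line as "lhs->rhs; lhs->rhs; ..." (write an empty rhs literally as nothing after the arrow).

  | aabab => abbb => bb => a
  | baaaab => baaab => baab => bab => bb => a
  | abb => b
  | abbbbba => bbbba => abba => ba => b

ab->; aba->bb; ba->b; bb->a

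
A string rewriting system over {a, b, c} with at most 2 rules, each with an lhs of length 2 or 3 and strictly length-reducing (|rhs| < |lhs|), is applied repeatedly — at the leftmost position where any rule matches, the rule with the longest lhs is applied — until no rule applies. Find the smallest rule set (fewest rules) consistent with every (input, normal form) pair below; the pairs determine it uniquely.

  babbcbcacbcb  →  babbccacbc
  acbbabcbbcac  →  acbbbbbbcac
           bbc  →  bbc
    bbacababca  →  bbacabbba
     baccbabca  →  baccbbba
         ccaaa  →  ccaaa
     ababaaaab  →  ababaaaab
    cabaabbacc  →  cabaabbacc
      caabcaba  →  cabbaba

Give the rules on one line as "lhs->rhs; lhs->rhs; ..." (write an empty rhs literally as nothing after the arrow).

abc->bb; bcb->bc

  | babbcbcacbcb => babbccacbcb => babbccacbc
  | acbbabcbbcac => acbbbbbbcac
  | bbc
  | bbacababca => bbacabbba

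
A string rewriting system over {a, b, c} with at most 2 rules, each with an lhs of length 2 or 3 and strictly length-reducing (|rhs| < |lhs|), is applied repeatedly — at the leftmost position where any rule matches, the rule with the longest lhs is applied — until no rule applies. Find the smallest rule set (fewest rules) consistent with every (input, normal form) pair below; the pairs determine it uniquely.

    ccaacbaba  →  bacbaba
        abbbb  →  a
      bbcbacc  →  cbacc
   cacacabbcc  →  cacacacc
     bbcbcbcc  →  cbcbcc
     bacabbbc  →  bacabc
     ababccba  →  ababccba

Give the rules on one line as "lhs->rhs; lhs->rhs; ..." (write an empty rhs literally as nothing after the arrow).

bb->; cca->b

  | ccaacbaba => bacbaba
  | abbbb => abb => a
  | bbcbacc => cbacc
  | cacacabbcc => cacacacc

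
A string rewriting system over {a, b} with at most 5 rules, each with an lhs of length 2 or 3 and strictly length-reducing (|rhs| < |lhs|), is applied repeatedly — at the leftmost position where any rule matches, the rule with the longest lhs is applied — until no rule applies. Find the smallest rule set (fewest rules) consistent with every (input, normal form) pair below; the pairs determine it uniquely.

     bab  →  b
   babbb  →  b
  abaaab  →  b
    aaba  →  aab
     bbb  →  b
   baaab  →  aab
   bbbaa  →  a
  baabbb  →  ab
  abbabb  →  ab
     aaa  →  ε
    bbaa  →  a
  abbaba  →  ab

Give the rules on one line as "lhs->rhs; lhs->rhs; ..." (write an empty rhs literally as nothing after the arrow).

  | bab => bb => b
  | babbb => bbbb => bbb => bb => b
  | abaaab => aaab => b
  | aaba => aab

aaa->; ba->b; baa->a; bb->b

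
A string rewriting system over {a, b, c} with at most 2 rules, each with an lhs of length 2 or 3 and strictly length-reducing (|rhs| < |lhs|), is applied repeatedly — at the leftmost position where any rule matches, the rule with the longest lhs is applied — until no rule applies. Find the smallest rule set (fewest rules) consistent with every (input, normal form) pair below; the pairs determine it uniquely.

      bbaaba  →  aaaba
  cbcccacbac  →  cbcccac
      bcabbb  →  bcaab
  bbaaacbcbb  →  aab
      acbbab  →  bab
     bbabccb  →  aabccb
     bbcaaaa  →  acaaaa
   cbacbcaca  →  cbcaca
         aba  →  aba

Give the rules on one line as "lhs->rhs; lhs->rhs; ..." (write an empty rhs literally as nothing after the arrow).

acb->; bb->a

  | bbaaba => aaaba
  | cbcccacbac => cbcccac
  | bcabbb => bcaab
  | bbaaacbcbb => aaaacbcbb => aaacbb => aab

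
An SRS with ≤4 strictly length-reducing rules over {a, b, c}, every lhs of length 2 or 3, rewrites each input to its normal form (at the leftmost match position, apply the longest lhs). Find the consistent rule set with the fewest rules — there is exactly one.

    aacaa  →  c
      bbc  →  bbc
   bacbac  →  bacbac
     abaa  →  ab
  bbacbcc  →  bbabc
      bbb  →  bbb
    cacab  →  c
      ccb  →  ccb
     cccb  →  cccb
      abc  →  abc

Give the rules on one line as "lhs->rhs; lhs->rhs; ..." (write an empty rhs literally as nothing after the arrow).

aa->; cab->a; cbc->b

  | aacaa => caa => c
  | bbc
  | bacbac
  | abaa => ab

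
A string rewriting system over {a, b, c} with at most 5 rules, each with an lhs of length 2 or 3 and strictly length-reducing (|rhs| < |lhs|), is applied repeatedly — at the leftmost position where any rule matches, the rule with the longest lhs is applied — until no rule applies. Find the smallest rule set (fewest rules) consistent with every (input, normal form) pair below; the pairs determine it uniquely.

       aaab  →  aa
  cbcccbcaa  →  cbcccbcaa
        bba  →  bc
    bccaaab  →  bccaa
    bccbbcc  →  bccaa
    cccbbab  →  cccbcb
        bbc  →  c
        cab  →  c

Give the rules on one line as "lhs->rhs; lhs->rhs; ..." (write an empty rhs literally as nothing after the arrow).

  | aaab => aa
  | cbcccbcaa
  | bba => bc
  | bccaaab => bccaa

ab->; ba->c; bac->aa; bbc->ba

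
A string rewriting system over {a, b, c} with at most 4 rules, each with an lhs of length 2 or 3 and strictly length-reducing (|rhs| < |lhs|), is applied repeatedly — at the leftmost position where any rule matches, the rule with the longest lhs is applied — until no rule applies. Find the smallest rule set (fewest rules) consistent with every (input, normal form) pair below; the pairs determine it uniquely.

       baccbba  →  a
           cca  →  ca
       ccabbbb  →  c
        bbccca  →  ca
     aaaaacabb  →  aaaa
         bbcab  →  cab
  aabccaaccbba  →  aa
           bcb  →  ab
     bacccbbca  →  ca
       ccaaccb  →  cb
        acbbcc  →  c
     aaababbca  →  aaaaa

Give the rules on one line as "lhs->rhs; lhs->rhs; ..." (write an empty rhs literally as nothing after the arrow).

ac->; bb->c; bc->a; cc->c

  | baccbba => bcbba => abba => aca => a
  | cca => ca
  | ccabbbb => cabbbb => cacbb => cbb => cc => c
  | bbccca => cccca => ccca => cca => ca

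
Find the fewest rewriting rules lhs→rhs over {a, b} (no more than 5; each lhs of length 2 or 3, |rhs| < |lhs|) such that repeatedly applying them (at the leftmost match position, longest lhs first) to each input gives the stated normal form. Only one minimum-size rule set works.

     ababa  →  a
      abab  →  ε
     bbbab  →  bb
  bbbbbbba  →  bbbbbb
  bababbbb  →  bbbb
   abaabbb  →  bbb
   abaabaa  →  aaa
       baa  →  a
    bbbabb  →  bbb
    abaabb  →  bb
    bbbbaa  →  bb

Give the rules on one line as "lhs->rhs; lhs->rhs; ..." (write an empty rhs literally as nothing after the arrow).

ab->; abb->bb; ba->; bab->

  | ababa => aba => a
  | abab => ab => ε
  | bbbab => bb
  | bbbbbbba => bbbbbb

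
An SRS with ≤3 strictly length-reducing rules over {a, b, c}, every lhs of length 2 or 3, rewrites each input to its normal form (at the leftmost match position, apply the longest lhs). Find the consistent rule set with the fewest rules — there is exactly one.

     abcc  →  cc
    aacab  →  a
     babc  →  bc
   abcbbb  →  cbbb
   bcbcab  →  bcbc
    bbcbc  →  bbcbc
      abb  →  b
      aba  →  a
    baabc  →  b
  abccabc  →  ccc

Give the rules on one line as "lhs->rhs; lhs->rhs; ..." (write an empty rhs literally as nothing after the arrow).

  | abcc => cc
  | aacab => aab => a
  | babc => bc
  | abcbbb => cbbb

ab->; ac->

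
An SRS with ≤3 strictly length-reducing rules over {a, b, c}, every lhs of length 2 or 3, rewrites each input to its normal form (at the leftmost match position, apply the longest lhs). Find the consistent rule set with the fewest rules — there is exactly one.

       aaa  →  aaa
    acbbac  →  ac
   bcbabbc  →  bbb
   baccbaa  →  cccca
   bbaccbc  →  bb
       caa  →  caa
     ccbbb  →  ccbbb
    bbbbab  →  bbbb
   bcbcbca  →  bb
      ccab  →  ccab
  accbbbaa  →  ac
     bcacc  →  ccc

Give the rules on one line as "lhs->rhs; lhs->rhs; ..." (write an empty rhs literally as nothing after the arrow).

  | aaa
  | acbbac => acbcc => ac
  | bcbabbc => bbabbc => bcbbc => bbbc => bbb
  | baccbaa => cccbaa => cccca

ba->c; bc->b; cbc->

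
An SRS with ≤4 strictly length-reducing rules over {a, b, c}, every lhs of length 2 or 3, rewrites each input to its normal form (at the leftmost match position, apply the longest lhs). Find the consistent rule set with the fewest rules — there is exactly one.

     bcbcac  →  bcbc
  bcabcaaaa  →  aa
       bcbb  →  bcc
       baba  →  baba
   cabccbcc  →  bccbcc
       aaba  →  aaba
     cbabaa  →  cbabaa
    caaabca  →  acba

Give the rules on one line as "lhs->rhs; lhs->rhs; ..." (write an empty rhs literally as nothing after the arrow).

abc->cb; bb->c; ca->

  | bcbcac => bcbc
  | bcabcaaaa => bbcaaaa => ccaaaa => caaa => aa
  | bcbb => bcc
  | baba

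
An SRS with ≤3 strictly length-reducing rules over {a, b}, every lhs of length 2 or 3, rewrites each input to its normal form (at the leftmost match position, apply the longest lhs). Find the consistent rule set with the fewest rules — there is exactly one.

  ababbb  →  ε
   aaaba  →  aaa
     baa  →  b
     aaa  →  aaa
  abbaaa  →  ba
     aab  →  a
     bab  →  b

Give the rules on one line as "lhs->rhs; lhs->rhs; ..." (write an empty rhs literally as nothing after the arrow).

ab->; baa->b; bb->

  | ababbb => abbb => bb => ε
  | aaaba => aaa
  | baa => b
  | aaa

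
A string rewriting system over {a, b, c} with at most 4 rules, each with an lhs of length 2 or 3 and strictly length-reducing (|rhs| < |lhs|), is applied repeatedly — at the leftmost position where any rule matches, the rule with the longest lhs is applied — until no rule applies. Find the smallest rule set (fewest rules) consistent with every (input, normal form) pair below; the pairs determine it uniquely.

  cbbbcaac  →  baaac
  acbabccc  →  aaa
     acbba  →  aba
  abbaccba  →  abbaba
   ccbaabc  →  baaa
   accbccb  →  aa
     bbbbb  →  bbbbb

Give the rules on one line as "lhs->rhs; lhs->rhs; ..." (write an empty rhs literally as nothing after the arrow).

  | cbbbcaac => bbcaac => baaac
  | acbabccc => aabccc => aaacc => aaa
  | acbba => aba
  | abbaccba => abbaba

bc->a; cb->; cc->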